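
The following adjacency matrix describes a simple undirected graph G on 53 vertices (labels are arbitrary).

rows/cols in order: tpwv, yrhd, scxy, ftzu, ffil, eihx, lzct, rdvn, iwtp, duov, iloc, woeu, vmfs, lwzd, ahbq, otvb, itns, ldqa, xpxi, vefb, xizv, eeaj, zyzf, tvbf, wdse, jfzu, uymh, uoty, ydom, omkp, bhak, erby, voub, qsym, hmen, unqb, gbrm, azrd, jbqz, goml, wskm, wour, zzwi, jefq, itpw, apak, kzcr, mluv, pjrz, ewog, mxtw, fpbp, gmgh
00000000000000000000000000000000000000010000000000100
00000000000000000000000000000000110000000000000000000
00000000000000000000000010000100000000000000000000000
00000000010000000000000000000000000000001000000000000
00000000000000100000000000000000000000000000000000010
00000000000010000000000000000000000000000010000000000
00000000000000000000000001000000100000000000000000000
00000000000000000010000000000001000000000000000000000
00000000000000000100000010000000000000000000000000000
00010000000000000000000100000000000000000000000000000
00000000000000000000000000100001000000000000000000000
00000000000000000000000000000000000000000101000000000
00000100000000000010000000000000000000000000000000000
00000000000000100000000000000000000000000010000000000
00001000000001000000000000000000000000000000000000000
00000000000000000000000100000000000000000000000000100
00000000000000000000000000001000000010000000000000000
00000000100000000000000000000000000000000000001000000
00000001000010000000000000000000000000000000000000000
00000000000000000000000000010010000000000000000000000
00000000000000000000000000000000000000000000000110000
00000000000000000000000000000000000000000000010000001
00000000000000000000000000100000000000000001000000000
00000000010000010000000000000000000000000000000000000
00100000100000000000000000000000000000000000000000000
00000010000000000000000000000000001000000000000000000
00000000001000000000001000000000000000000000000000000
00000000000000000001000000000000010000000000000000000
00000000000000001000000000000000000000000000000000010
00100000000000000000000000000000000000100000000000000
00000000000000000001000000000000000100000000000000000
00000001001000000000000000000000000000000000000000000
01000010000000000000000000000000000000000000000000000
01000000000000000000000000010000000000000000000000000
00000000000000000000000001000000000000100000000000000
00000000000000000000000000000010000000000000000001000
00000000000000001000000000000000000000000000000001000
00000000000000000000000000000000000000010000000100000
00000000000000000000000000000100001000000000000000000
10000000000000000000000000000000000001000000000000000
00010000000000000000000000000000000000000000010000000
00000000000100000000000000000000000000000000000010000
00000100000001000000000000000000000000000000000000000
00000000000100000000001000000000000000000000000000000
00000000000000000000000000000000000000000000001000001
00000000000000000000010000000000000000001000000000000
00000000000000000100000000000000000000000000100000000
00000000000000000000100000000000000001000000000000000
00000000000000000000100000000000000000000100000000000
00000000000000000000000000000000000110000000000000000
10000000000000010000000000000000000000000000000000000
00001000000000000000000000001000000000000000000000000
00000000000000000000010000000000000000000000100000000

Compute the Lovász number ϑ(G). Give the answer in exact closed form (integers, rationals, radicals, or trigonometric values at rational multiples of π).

53*cos(pi/53)/(cos(pi/53) + 1)

N(bhak) = {vefb, unqb}, |N(bhak)| = 2.
deg(gbrm) = 2; N(gbrm) = {itns, ewog}.
deg(uymh) = 2; N(uymh) = {iloc, zyzf}.
deg(unqb) = 2; N(unqb) = {bhak, ewog}.
53-vertex 2-regular graph: the odd cycle C_{53}.
spec(A) ≈ [2.0, 1.986, 1.944, 1.875, 1.779, 1.659, 1.515, 1.35, 1.166, 0.966, 0.752, 0.527, 0.295, 0.059, -0.178, -0.412, -0.641, -0.86, -1.068, -1.26, -1.435, -1.59, -1.722, -1.83, -1.913, -1.968, -1.996] (distinct, 3 d.p.).
ϑ = −N·λ_min/(λ_max−λ_min) = −53·(-2*cos(pi/53))/(2−(-2*cos(pi/53))) = 53*cos(pi/53)/(cos(pi/53) + 1).
ϑ(G) ≈ 26.4767.
Check 26 ≤ 53*cos(pi/53)/(cos(pi/53) + 1) ≤ 27: both strict.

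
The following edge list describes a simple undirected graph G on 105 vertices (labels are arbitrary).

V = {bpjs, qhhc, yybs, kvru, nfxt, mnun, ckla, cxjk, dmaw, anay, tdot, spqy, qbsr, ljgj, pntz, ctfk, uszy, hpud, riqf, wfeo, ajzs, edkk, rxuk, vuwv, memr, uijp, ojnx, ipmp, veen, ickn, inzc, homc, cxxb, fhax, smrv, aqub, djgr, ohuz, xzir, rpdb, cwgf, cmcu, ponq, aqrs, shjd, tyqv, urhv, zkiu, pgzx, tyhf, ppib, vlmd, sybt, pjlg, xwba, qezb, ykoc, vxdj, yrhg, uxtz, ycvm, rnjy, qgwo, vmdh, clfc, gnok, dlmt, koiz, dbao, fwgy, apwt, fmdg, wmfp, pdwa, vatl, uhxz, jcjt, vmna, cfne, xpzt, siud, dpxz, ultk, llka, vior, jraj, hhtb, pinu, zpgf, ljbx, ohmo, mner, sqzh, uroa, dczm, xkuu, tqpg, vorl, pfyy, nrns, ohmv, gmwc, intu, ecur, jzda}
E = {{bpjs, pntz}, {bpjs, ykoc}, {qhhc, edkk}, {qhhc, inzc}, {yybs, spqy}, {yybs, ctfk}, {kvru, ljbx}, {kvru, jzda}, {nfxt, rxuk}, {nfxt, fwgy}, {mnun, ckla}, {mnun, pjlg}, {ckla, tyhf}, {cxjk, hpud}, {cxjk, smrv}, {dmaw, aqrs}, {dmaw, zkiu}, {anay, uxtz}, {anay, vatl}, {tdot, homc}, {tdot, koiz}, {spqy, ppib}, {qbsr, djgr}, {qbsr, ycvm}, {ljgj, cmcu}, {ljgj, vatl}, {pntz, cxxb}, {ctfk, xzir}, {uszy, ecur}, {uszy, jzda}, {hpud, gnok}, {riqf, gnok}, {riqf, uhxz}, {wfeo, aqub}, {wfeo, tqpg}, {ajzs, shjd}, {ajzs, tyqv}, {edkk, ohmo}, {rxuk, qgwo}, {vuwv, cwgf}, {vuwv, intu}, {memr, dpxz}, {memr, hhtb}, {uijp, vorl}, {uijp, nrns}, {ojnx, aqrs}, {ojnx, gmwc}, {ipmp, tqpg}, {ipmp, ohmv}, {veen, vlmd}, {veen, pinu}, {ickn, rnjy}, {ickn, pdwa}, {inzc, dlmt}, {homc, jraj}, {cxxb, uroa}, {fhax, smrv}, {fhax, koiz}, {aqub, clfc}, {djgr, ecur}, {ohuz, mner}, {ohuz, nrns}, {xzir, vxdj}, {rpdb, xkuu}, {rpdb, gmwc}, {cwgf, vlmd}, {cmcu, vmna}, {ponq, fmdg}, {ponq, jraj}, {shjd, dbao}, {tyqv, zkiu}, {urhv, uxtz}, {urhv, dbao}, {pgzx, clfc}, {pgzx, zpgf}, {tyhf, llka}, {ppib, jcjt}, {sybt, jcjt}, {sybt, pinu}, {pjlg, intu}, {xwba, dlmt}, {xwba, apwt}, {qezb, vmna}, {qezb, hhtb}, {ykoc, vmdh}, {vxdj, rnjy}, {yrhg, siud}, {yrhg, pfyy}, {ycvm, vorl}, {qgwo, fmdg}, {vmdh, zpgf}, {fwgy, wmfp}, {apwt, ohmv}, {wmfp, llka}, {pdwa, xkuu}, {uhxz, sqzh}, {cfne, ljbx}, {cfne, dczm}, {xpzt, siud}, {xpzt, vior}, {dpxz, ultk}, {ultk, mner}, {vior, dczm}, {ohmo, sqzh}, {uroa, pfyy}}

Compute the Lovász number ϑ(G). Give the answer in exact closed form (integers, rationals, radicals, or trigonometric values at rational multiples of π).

105*cos(pi/105)/(cos(pi/105) + 1)

N(bpjs) = {pntz, ykoc}, |N(bpjs)| = 2.
deg(ykoc) = 2; N(ykoc) = {bpjs, vmdh}.
deg(ycvm) = 2; N(ycvm) = {qbsr, vorl}.
Vertex vlmd has 2 neighbors: veen, cwgf.
deg(v) = 2 for all v (|V|=105); this is C_{105}, the 105-cycle.
The 53 distinct eigenvalues: [2.0, 1.996, 1.986, 1.968, 1.943, 1.911, 1.872, 1.827, 1.775, 1.717, 1.652, 1.582, 1.506, 1.425, 1.338, 1.247, 1.151, 1.051, 0.948, 0.841, 0.731, 0.618, 0.503, 0.387, 0.268, 0.149, 0.03, -0.09, -0.209, -0.328, -0.445, -0.561, -0.675, -0.786, -0.895, -1.0, -1.102, -1.2, -1.293, -1.382, -1.466, -1.545, -1.618, -1.685, -1.747, -1.802, -1.851, -1.893, -1.928, -1.956, -1.978, -1.992, -1.999].
ϑ = −N·λ_min/(λ_max−λ_min) = −105·(-2*cos(pi/105))/(2−(-2*cos(pi/105))) = 105*cos(pi/105)/(cos(pi/105) + 1).
Numerically 52.48824872.
α=52, χ(Ḡ)=53; ϑ=105*cos(pi/105)/(cos(pi/105) + 1) lies between (both strict).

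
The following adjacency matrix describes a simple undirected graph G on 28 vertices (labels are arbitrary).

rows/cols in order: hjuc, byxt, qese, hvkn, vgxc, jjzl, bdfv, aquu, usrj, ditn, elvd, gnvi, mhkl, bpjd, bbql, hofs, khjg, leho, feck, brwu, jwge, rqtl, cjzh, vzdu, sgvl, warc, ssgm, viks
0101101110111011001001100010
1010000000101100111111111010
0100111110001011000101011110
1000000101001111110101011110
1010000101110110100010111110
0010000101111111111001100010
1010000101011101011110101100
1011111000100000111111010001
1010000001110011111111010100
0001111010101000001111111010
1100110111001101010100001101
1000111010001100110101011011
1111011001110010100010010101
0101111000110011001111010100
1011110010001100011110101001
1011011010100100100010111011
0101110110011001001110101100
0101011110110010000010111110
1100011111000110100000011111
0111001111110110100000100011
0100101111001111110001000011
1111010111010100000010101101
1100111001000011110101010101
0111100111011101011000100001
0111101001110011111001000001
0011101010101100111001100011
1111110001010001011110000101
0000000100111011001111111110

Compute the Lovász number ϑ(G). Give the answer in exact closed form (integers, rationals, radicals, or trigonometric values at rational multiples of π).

7

deg(warc) = 15; N(warc) = {qese, hvkn, vgxc, bdfv, usrj, elvd, mhkl, bpjd, khjg, leho, feck, rqtl, cjzh, ssgm, viks}.
Vertex viks has 15 neighbors: aquu, elvd, gnvi, mhkl, bbql, hofs, feck, brwu, jwge, rqtl, cjzh, vzdu, sgvl, warc, ssgm.
N(mhkl) = {hjuc, byxt, qese, hvkn, jjzl, bdfv, ditn, elvd, gnvi, bbql, khjg, jwge, vzdu, warc, viks}, |N(mhkl)| = 15.
deg(cjzh) = 15; N(cjzh) = {hjuc, byxt, vgxc, jjzl, bdfv, ditn, bbql, hofs, khjg, leho, brwu, rqtl, vzdu, warc, viks}.
Every vertex has degree 15 (N=28); Kneser K(8,2) on C(8,2)=28 vertices.
A has 3 distinct eigenvalues ≈ [15.0, 1.0, -5.0].
−28·(-5) / ((15)−(-5)) = 7 = ϑ(G).
= 7.0000000… (decimal).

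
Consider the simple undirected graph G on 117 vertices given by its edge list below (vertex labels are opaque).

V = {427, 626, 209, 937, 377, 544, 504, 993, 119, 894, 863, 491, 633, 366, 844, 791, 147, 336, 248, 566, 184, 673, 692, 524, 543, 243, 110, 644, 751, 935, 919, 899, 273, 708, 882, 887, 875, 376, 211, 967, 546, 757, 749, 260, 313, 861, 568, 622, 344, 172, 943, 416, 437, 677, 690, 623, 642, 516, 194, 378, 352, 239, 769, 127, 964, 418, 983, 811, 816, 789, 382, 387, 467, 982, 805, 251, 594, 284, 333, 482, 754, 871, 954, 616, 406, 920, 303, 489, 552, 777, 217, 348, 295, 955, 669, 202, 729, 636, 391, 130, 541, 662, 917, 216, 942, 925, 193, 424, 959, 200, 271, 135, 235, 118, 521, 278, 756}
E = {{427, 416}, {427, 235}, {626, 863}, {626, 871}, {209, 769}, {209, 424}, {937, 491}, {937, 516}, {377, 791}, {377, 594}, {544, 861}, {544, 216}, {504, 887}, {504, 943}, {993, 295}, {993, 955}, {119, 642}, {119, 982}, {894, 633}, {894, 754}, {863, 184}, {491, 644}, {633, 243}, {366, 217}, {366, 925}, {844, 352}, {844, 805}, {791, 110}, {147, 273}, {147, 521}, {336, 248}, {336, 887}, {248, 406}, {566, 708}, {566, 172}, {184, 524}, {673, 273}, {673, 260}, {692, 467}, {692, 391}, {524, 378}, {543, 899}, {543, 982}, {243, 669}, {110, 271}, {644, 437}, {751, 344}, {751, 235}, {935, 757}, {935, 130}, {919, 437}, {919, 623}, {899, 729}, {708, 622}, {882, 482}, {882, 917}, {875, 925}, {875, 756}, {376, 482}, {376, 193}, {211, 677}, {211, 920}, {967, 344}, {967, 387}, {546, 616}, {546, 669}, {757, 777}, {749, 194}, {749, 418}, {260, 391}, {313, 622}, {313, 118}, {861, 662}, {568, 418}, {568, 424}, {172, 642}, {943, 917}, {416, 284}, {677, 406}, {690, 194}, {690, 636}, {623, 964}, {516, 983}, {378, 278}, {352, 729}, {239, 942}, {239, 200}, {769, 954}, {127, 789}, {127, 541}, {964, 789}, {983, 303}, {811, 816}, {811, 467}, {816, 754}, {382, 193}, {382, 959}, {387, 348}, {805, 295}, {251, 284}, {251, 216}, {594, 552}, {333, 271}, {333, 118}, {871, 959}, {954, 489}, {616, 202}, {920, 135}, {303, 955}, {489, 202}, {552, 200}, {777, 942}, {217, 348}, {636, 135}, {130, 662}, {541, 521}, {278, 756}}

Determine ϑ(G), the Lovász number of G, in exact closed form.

117*cos(pi/117)/(cos(pi/117) + 1)

N(935) = {757, 130}, |N(935)| = 2.
Vertex 568 has 2 neighbors: 418, 424.
deg(303) = 2; N(303) = {983, 955}.
N(110) = {791, 271}, |N(110)| = 2.
G on 117 vertices is 2-regular; a single 117-cycle (edge-transitive).
The 59 distinct eigenvalues: [2.0, 1.997117, 1.988475, 1.974101, 1.954034, 1.928333, 1.897073, 1.860343, 1.818249, 1.770912, 1.71847, 1.661072, 1.598886, 1.532089, 1.460875, 1.385449, 1.306028, 1.222842, 1.136129, 1.046142, 0.953137, 0.857385, 0.759161, 0.658748, 0.556435, 0.452518, 0.347296, 0.241073, 0.134155, 0.02685, -0.080532, -0.187682, -0.294291, -0.400051, -0.504658, -0.60781, -0.70921, -0.808564, -0.905588, -1.0, -1.091529, -1.179911, -1.264891, -1.346224, -1.423675, -1.497021, -1.566052, -1.630567, -1.69038, -1.74532, -1.795227, -1.839959, -1.879385, -1.913393, -1.941884, -1.964775, -1.982002, -1.993515, -1.999279].
With N=117: ϑ(G) = 117·(-(-1)*2*cos(pi/117))/(2−(-2*cos(pi/117))) = 117*cos(pi/117)/(cos(pi/117) + 1).
≈ 58.489454284 (to 9 d.p.).
58 ≤ 117*cos(pi/117)/(cos(pi/117) + 1) ≤ 59: both strict.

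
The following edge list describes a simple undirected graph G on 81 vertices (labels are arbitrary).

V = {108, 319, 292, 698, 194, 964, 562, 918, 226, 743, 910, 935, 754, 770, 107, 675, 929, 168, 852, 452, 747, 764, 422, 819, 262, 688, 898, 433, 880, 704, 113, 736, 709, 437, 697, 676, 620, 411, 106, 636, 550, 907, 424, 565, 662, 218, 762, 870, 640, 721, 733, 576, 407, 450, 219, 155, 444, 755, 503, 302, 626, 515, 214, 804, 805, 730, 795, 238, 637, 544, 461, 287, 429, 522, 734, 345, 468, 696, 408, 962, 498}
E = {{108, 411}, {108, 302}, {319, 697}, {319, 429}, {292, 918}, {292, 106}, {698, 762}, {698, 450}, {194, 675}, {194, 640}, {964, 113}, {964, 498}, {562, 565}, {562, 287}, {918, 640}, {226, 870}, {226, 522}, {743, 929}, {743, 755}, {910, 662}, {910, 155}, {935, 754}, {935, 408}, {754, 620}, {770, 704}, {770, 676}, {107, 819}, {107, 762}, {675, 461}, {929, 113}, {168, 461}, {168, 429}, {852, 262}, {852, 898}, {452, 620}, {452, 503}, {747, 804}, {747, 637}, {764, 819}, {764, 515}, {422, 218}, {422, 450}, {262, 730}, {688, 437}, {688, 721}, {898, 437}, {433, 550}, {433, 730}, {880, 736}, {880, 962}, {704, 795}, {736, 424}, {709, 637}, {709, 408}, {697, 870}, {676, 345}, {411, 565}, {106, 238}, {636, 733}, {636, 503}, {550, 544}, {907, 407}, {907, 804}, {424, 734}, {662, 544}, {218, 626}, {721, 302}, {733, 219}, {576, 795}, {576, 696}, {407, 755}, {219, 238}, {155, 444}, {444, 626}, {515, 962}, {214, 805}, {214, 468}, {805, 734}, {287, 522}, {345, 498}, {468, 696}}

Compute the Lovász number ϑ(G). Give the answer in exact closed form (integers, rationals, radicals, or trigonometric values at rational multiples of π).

N(733) = {636, 219}, |N(733)| = 2.
deg(795) = 2; N(795) = {704, 576}.
N(734) = {424, 805}, |N(734)| = 2.
Vertex 168 has 2 neighbors: 461, 429.
Every vertex has degree 2 (N=81); connected 2-regular on 81 ⇒ C_{81}.
Distinct eigenvalues (to 3 d.p.): [2.0, 1.994, 1.976, 1.946, 1.904, 1.851, 1.787, 1.712, 1.627, 1.532, 1.428, 1.315, 1.194, 1.066, 0.932, 0.792, 0.647, 0.499, 0.347, 0.194, 0.039, -0.116, -0.271, -0.423, -0.574, -0.72, -0.863, -1.0, -1.131, -1.256, -1.372, -1.481, -1.581, -1.671, -1.751, -1.821, -1.879, -1.927, -1.963, -1.986, -1.998].
−81·(-2*cos(pi/81)) / ((2)−(-2*cos(pi/81))) = 81*cos(pi/81)/(cos(pi/81) + 1) = ϑ(G).
Numerically 40.48476531.
α=40, χ(Ḡ)=41; ϑ=81*cos(pi/81)/(cos(pi/81) + 1) lies between (both strict).

81*cos(pi/81)/(cos(pi/81) + 1)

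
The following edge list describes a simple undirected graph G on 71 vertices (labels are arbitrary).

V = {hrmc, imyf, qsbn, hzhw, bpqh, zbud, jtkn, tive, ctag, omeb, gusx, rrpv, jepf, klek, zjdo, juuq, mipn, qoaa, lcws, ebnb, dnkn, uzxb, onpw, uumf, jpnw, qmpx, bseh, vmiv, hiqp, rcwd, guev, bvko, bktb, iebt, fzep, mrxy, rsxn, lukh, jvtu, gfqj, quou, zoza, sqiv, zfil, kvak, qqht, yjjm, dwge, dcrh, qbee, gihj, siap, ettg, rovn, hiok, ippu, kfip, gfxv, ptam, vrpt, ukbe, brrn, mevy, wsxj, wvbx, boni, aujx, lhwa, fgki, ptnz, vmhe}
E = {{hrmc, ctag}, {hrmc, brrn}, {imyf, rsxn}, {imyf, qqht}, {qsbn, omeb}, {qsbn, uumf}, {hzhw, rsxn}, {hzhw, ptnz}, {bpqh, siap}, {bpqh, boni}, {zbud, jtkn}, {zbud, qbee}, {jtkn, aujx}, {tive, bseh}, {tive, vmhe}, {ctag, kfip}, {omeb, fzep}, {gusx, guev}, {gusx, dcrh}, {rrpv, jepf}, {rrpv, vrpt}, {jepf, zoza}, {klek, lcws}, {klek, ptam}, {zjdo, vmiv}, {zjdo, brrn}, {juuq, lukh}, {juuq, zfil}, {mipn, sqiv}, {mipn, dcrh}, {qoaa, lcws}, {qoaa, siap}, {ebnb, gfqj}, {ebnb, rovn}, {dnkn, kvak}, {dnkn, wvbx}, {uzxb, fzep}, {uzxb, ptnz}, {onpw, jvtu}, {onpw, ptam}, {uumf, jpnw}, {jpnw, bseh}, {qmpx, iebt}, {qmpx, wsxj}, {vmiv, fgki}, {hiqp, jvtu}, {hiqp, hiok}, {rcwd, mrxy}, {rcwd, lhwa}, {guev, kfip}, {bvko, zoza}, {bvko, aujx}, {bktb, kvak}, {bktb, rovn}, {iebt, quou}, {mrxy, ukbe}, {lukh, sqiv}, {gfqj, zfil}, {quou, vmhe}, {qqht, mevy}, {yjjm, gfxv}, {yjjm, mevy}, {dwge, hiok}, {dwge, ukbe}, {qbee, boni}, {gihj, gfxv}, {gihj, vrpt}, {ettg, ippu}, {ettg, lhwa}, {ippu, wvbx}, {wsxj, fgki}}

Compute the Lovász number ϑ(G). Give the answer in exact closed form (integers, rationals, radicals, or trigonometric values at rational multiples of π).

71*cos(pi/71)/(cos(pi/71) + 1)

N(boni) = {bpqh, qbee}, |N(boni)| = 2.
N(kvak) = {dnkn, bktb}, |N(kvak)| = 2.
N(ippu) = {ettg, wvbx}, |N(ippu)| = 2.
N(jtkn) = {zbud, aujx}, |N(jtkn)| = 2.
2-regular, N=71; the odd cycle C_{71}.
spec(A) ≈ [2.0, 1.992174, 1.968756, 1.92993, 1.876, 1.807387, 1.724629, 1.628374, 1.519374, 1.398483, 1.266648, 1.124899, 0.974346, 0.816167, 0.651601, 0.481935, 0.308498, 0.132646, -0.044244, -0.220788, -0.395604, -0.567324, -0.734603, -0.896134, -1.05065, -1.196945, -1.333871, -1.460358, -1.575416, -1.678144, -1.767738, -1.843498, -1.904829, -1.951253, -1.982405, -1.998042] (distinct, 6 d.p.).
Lovász (edge-transitive): ϑ = −71·(-2*cos(pi/71))/((2)−(-2*cos(pi/71))) = 71*cos(pi/71)/(cos(pi/71) + 1).
Numerically 35.482618264.
Check 35 ≤ 71*cos(pi/71)/(cos(pi/71) + 1) ≤ 36: both strict.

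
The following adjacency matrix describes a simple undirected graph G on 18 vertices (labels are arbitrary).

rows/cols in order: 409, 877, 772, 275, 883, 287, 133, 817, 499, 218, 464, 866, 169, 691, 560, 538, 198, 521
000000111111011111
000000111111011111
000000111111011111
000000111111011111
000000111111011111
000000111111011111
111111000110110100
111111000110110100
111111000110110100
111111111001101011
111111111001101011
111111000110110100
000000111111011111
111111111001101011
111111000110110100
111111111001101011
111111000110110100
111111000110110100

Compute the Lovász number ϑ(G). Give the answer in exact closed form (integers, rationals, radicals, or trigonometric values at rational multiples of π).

7

deg(538) = 14; N(538) = {409, 877, 772, 275, 883, 287, 133, 817, 499, 866, 169, 560, 198, 521}.
Vertex 198 has 11 neighbors: 409, 877, 772, 275, 883, 287, 218, 464, 169, 691, 538.
Vertex 169 has 11 neighbors: 133, 817, 499, 218, 464, 866, 691, 560, 538, 198, 521.
deg(464) = 14; N(464) = {409, 877, 772, 275, 883, 287, 133, 817, 499, 866, 169, 560, 198, 521}.
Complete multipartite on [7, 7, 4]: sandwich collapses at ϑ=7.
= 7.00000000… (decimal).
α=7, χ(Ḡ)=7; ϑ=7 lies between (collapsed).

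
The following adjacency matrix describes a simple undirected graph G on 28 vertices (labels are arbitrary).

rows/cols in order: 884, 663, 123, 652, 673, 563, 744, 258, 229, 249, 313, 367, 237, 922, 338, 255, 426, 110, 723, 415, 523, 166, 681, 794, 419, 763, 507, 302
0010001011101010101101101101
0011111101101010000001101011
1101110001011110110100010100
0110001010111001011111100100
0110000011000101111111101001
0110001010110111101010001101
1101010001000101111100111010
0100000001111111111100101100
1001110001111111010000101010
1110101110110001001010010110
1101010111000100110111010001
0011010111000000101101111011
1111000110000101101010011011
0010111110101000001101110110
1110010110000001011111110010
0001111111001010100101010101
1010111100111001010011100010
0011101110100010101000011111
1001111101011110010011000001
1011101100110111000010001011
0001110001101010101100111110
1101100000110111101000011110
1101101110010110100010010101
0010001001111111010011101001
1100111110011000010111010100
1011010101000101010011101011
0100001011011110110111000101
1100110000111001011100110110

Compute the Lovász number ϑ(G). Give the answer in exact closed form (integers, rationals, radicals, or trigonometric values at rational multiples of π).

7

N(249) = {884, 663, 123, 673, 744, 258, 229, 313, 367, 255, 723, 523, 794, 763, 507}, |N(249)| = 15.
N(229) = {884, 652, 673, 563, 249, 313, 367, 237, 922, 338, 255, 110, 681, 419, 507}, |N(229)| = 15.
Vertex 681 has 15 neighbors: 884, 663, 652, 673, 744, 258, 229, 367, 922, 338, 426, 523, 794, 763, 302.
N(166) = {884, 663, 652, 673, 313, 367, 922, 338, 255, 426, 723, 794, 419, 763, 507}, |N(166)| = 15.
28-vertex 15-regular graph: Kneser-type, 2-subsets of [8].
The 3 distinct eigenvalues: [15.0, 1.0, -5.0].
−28·(-5) / ((15)−(-5)) = 7 = ϑ(G).
ϑ(G) ≈ 7.0000000.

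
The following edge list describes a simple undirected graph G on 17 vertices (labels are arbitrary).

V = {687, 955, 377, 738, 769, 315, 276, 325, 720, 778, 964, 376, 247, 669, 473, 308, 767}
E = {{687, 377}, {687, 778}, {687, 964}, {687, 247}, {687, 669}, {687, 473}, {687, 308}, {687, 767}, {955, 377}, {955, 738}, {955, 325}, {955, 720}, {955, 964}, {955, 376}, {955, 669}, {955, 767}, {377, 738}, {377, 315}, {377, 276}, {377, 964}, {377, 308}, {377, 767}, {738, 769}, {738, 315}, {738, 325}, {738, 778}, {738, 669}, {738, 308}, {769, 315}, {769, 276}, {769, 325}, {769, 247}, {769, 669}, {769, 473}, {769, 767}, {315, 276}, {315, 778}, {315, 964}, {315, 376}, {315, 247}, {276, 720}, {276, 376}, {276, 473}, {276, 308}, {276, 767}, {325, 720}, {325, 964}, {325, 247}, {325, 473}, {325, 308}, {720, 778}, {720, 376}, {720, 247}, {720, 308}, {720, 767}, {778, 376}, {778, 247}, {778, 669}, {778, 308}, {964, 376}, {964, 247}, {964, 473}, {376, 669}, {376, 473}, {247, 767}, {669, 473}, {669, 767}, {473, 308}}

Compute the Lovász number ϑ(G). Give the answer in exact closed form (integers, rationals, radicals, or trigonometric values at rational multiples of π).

deg(964) = 8; N(964) = {687, 955, 377, 315, 325, 376, 247, 473}.
deg(308) = 8; N(308) = {687, 377, 738, 276, 325, 720, 778, 473}.
N(720) = {955, 276, 325, 778, 376, 247, 308, 767}, |N(720)| = 8.
Vertex 376 has 8 neighbors: 955, 315, 276, 720, 778, 964, 669, 473.
G on 17 vertices is 8-regular; strongly regular (17,8,3,4).
spec(A) ≈ [8.0, 1.56155, -2.56155] (distinct, 5 d.p.).
ϑ = −N·λ_min/(λ_max−λ_min) = −17·(-sqrt(17)/2 - 1/2)/(8−(-sqrt(17)/2 - 1/2)) = sqrt(17).
Numerically 4.12311.

sqrt(17)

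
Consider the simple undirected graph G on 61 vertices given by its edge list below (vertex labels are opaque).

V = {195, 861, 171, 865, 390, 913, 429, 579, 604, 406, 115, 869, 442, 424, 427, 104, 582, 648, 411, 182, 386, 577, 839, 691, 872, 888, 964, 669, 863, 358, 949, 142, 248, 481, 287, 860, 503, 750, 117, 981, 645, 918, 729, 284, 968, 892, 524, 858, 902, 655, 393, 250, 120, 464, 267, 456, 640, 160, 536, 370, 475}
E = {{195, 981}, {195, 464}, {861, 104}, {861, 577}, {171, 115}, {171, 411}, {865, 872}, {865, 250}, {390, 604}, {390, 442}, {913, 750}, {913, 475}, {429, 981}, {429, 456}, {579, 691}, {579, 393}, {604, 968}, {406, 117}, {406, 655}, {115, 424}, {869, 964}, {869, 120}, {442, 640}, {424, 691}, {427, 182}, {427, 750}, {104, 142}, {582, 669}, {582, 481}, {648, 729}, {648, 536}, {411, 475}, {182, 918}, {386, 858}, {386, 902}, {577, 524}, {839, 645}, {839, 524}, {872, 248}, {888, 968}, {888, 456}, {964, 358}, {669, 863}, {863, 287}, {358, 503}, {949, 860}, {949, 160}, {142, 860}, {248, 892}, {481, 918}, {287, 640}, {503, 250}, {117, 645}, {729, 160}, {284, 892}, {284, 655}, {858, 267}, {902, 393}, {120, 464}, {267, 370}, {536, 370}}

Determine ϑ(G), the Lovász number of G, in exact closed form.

deg(577) = 2; N(577) = {861, 524}.
Vertex 427 has 2 neighbors: 182, 750.
N(182) = {427, 918}, |N(182)| = 2.
deg(892) = 2; N(892) = {248, 284}.
G on 61 vertices is 2-regular; a single 61-cycle (edge-transitive).
Distinct eigenvalues (to 4 d.p.): [2.0, 1.9894, 1.9577, 1.9053, 1.8326, 1.7406, 1.6301, 1.5023, 1.3585, 1.2004, 1.0296, 0.8478, 0.6571, 0.4594, 0.2568, 0.0515, -0.1544, -0.3586, -0.559, -0.7535, -0.94, -1.1165, -1.2812, -1.4323, -1.5682, -1.6876, -1.789, -1.8714, -1.9341, -1.9762, -1.9973].
−61·(-2*cos(pi/61)) / ((2)−(-2*cos(pi/61))) = 61*cos(pi/61)/(cos(pi/61) + 1) = ϑ(G).
= 30.479766… (decimal).
30 ≤ 61*cos(pi/61)/(cos(pi/61) + 1) ≤ 31: both strict.

61*cos(pi/61)/(cos(pi/61) + 1)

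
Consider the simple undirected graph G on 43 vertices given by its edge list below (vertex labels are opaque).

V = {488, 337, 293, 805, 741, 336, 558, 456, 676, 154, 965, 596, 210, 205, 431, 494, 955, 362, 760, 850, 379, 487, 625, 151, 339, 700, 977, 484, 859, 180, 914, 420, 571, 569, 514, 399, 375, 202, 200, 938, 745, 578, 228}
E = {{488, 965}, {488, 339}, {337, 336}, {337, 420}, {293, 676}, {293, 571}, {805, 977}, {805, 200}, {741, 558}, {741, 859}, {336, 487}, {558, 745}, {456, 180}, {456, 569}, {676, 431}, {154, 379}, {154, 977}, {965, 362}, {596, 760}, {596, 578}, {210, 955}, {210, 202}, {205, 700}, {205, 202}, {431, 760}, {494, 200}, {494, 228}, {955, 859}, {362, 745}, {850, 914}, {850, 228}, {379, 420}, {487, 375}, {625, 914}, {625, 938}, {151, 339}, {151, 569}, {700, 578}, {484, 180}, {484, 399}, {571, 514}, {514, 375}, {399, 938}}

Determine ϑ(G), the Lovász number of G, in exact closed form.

43*cos(pi/43)/(cos(pi/43) + 1)

deg(625) = 2; N(625) = {914, 938}.
N(210) = {955, 202}, |N(210)| = 2.
N(676) = {293, 431}, |N(676)| = 2.
Vertex 336 has 2 neighbors: 337, 487.
Regular of degree 2 on 43 vertices: a single 43-cycle (edge-transitive).
The 22 distinct eigenvalues: [2.0, 1.979, 1.915, 1.811, 1.668, 1.49, 1.279, 1.042, 0.782, 0.506, 0.219, -0.073, -0.363, -0.646, -0.914, -1.164, -1.388, -1.583, -1.744, -1.868, -1.952, -1.995].
With N=43: ϑ(G) = 43·(-(-1)*2*cos(pi/43))/(2−(-2*cos(pi/43))) = 43*cos(pi/43)/(cos(pi/43) + 1).
Numerically 21.4712837.
21 ≤ 43*cos(pi/43)/(cos(pi/43) + 1) ≤ 22: both strict.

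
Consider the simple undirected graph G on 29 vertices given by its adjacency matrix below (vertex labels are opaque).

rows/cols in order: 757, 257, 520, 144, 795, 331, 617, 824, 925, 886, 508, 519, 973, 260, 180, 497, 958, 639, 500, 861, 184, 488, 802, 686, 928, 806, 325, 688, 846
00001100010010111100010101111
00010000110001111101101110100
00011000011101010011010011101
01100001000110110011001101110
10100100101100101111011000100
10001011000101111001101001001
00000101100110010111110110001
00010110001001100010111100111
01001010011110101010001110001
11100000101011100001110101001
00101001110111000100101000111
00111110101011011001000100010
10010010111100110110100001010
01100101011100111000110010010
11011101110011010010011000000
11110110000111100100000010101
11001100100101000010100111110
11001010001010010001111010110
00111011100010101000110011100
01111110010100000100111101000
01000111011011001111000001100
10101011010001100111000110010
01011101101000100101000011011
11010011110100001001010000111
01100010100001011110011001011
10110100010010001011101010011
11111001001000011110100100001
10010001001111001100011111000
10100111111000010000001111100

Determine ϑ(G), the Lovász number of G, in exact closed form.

deg(824) = 14; N(824) = {144, 331, 617, 508, 260, 180, 500, 184, 488, 802, 686, 325, 688, 846}.
Vertex 500 has 14 neighbors: 520, 144, 795, 617, 824, 925, 973, 180, 958, 184, 488, 928, 806, 325.
N(686) = {757, 257, 144, 617, 824, 925, 886, 519, 958, 861, 488, 325, 688, 846}, |N(686)| = 14.
Vertex 508 has 14 neighbors: 520, 795, 824, 925, 886, 519, 973, 260, 639, 184, 802, 325, 688, 846.
29-vertex 14-regular graph: strongly regular (29,14,6,7).
spec(A) ≈ [14.0, 2.1926, -3.1926] (distinct, 4 d.p.).
ϑ = −N·λ_min/(λ_max−λ_min) = −29·(-sqrt(29)/2 - 1/2)/(14−(-sqrt(29)/2 - 1/2)) = sqrt(29).
Numerically 5.385164807.

sqrt(29)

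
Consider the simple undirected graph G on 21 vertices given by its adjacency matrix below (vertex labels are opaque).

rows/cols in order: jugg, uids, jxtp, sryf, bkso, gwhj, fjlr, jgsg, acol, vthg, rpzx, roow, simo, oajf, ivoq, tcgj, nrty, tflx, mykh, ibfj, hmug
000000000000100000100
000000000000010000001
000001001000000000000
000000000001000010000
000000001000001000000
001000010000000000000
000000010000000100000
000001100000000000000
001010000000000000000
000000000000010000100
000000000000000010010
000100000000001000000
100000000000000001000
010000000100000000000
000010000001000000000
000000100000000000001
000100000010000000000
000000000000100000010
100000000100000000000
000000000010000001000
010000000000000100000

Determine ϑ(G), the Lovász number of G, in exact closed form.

deg(mykh) = 2; N(mykh) = {jugg, vthg}.
Vertex acol has 2 neighbors: jxtp, bkso.
deg(nrty) = 2; N(nrty) = {sryf, rpzx}.
deg(tflx) = 2; N(tflx) = {simo, ibfj}.
Regular of degree 2 on 21 vertices: the odd cycle C_{21}.
spec(A) ≈ [2.0, 1.911146, 1.652478, 1.24698, 0.730682, 0.14946, -0.445042, -1.0, -1.466104, -1.801938, -1.977662] (distinct, 6 d.p.).
λ_max=2, λ_min=-2*cos(pi/21); ϑ = −21·λ_min/(λ_max−λ_min) = 21*cos(pi/21)/(cos(pi/21) + 1).
ϑ(G) ≈ 10.4410325.
Sandwich: α(G)=10 ≤ ϑ(G)=21*cos(pi/21)/(cos(pi/21) + 1) ≤ χ(Ḡ)=11 (both strict).

21*cos(pi/21)/(cos(pi/21) + 1)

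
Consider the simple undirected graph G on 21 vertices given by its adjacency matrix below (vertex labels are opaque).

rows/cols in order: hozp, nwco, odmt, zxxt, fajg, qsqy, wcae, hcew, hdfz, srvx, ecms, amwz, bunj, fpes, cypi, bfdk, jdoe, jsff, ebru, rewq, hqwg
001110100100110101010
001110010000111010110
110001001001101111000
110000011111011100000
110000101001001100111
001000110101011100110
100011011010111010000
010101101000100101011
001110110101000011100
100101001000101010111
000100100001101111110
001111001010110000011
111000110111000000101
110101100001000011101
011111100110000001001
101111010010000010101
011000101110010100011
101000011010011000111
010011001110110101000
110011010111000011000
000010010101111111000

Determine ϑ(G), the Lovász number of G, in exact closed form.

deg(jsff) = 10; N(jsff) = {hozp, odmt, hcew, hdfz, ecms, fpes, cypi, ebru, rewq, hqwg}.
Vertex hcew has 10 neighbors: nwco, zxxt, qsqy, wcae, hdfz, bunj, bfdk, jsff, rewq, hqwg.
N(bunj) = {hozp, nwco, odmt, wcae, hcew, srvx, ecms, amwz, ebru, hqwg}, |N(bunj)| = 10.
N(rewq) = {hozp, nwco, fajg, qsqy, hcew, srvx, ecms, amwz, jdoe, jsff}, |N(rewq)| = 10.
21-vertex 10-regular graph: Kneser-type, 2-subsets of [7].
The 3 distinct eigenvalues: [10.0, 1.0, -4.0].
−21·(-4) / ((10)−(-4)) = 6 = ϑ(G).
Numerically 6.0000000.

6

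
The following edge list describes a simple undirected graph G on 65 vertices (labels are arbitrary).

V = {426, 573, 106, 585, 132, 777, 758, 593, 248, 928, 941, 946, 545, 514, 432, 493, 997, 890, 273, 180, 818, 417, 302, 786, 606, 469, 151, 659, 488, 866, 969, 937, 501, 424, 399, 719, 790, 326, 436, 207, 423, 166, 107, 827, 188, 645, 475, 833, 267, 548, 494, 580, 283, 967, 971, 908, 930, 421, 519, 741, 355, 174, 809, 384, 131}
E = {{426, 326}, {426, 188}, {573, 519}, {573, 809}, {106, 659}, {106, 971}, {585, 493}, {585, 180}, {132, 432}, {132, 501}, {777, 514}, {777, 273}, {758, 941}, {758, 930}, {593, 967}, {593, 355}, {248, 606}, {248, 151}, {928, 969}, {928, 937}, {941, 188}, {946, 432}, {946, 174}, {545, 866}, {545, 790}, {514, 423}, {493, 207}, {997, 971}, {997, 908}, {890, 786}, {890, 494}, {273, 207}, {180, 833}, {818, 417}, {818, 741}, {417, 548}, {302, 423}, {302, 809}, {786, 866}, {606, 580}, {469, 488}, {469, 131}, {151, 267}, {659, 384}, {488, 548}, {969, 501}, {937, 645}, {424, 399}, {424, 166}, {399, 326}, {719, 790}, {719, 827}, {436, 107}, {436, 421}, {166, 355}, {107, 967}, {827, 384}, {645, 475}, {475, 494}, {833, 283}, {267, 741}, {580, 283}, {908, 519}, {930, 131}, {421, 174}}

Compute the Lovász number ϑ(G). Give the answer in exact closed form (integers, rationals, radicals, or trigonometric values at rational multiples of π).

65*cos(pi/65)/(cos(pi/65) + 1)

Vertex 758 has 2 neighbors: 941, 930.
deg(937) = 2; N(937) = {928, 645}.
deg(786) = 2; N(786) = {890, 866}.
deg(326) = 2; N(326) = {426, 399}.
2-regular, N=65; the odd cycle C_{65}.
Distinct eigenvalues (to 5 d.p.): [2.0, 1.99066, 1.96274, 1.91649, 1.85235, 1.77091, 1.67294, 1.55935, 1.4312, 1.28968, 1.13613, 0.97197, 0.79873, 0.61803, 0.43157, 0.24107, 0.04833, -0.14487, -0.33671, -0.52541, -0.70921, -0.88638, -1.05528, -1.21433, -1.36203, -1.49702, -1.61803, -1.72394, -1.81375, -1.88662, -1.94188, -1.97901, -1.99766].
−65·(-2*cos(pi/65)) / ((2)−(-2*cos(pi/65))) = 65*cos(pi/65)/(cos(pi/65) + 1) = ϑ(G).
≈ 32.48101 (to 5 d.p.).
Check 32 ≤ 65*cos(pi/65)/(cos(pi/65) + 1) ≤ 33: both strict.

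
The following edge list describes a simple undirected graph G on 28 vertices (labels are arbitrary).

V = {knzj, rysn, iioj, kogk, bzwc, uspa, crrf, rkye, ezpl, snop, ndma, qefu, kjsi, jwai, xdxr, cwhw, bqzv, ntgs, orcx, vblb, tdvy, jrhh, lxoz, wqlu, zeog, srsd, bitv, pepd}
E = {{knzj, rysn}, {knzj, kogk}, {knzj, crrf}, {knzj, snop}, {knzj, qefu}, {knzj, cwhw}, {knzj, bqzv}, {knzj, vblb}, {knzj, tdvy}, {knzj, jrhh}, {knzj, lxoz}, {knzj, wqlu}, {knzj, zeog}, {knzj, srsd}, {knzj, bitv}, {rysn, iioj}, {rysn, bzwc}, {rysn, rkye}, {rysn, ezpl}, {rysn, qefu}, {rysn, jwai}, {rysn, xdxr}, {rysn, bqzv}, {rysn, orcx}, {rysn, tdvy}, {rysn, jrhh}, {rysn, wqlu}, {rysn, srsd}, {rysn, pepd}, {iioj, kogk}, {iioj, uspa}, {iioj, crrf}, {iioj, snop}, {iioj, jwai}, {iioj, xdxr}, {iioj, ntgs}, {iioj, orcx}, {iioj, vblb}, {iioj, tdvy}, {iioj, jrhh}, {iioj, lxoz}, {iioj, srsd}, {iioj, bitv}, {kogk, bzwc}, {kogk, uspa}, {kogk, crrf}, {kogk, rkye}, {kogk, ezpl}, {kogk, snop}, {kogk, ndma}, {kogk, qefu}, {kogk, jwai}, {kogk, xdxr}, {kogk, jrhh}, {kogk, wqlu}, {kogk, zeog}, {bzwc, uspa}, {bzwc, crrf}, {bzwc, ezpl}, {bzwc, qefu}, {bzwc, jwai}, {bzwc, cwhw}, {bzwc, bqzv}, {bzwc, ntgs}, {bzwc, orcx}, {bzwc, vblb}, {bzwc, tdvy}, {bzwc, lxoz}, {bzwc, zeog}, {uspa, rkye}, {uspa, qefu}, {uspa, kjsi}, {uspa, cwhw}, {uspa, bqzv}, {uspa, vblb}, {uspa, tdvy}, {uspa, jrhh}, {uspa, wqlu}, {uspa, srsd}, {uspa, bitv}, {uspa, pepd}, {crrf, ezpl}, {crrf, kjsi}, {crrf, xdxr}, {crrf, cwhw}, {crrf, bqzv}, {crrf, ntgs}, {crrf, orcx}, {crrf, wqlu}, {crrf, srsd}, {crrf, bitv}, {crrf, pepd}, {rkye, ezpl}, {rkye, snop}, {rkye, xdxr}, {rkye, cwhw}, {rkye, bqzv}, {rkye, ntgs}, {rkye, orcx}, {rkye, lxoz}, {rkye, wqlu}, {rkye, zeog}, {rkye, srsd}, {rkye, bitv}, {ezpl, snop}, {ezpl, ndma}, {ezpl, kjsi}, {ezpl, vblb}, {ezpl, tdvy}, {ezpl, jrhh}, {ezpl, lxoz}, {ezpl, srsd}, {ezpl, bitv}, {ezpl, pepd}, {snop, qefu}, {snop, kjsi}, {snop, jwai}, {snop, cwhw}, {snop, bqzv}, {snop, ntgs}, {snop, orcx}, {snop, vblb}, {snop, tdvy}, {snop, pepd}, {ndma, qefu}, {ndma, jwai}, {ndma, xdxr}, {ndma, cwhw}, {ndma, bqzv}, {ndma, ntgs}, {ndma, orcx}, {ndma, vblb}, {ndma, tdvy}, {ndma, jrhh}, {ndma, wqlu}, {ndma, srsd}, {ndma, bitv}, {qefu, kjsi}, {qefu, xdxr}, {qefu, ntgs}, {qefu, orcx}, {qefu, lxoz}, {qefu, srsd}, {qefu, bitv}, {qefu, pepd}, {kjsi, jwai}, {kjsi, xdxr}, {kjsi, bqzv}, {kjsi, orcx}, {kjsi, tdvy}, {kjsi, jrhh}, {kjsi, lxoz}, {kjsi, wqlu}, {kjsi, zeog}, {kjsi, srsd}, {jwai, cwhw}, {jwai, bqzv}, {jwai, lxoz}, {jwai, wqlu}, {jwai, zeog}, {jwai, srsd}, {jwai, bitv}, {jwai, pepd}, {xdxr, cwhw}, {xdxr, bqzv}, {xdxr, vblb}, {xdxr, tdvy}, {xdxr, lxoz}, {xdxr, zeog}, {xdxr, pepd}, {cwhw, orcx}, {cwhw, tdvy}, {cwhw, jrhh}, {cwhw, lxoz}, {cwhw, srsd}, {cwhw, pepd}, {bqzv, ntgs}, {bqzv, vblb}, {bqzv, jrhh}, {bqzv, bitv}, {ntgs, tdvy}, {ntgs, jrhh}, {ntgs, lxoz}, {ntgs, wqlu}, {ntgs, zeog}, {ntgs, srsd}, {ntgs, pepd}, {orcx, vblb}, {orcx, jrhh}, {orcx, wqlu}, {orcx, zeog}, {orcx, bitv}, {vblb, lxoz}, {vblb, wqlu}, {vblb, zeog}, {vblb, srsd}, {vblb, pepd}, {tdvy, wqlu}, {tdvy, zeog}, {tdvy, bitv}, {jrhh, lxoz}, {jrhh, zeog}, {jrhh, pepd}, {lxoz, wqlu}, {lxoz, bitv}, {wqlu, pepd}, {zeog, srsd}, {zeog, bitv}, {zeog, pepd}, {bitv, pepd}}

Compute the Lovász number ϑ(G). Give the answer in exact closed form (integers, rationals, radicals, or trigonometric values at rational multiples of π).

Vertex kogk has 15 neighbors: knzj, iioj, bzwc, uspa, crrf, rkye, ezpl, snop, ndma, qefu, jwai, xdxr, jrhh, wqlu, zeog.
deg(rysn) = 15; N(rysn) = {knzj, iioj, bzwc, rkye, ezpl, qefu, jwai, xdxr, bqzv, orcx, tdvy, jrhh, wqlu, srsd, pepd}.
N(vblb) = {knzj, iioj, bzwc, uspa, ezpl, snop, ndma, xdxr, bqzv, orcx, lxoz, wqlu, zeog, srsd, pepd}, |N(vblb)| = 15.
Vertex qefu has 15 neighbors: knzj, rysn, kogk, bzwc, uspa, snop, ndma, kjsi, xdxr, ntgs, orcx, lxoz, srsd, bitv, pepd.
Every vertex has degree 15 (N=28); Kneser-type, 2-subsets of [8].
spec(A) ≈ [15.0, 1.0, -5.0] (distinct, 3 d.p.).
Lovász: ϑ = −28(-5)/(15+-1*(-5)) = 7.
≈ 7.0000 (to 4 d.p.).

7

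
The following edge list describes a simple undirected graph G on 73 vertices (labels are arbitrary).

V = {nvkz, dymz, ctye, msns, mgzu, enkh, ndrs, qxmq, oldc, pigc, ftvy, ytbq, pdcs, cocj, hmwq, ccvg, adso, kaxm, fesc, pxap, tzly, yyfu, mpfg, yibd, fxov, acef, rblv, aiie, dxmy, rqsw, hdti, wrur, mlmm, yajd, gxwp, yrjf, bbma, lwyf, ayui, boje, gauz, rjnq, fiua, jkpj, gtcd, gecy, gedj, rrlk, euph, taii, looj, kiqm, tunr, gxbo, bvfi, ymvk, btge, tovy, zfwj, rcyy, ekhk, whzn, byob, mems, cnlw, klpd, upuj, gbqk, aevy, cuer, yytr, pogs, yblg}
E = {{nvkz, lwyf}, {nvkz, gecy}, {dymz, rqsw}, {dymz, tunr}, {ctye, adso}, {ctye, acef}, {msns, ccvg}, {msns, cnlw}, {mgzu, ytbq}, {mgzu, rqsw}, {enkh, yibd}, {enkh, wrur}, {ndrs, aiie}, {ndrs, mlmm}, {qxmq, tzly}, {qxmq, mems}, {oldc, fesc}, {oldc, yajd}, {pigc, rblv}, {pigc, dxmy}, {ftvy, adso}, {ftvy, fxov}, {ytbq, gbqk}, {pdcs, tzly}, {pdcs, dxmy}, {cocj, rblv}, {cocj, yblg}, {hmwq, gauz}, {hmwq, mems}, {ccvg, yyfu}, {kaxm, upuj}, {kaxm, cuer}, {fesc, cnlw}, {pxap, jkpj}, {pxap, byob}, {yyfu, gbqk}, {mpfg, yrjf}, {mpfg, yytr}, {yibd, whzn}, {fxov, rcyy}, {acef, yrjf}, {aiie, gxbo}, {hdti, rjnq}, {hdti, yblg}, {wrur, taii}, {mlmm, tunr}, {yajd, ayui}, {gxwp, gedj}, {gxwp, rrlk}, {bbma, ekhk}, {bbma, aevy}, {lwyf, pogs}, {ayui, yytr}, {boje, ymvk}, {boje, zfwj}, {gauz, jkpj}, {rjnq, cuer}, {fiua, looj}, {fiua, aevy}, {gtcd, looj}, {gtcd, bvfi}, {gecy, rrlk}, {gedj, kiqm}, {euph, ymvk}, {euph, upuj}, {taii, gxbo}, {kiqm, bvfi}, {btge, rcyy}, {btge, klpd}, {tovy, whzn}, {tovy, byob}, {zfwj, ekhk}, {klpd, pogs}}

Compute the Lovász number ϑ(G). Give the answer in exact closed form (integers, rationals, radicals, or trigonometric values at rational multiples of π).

73*cos(pi/73)/(cos(pi/73) + 1)

N(oldc) = {fesc, yajd}, |N(oldc)| = 2.
N(pigc) = {rblv, dxmy}, |N(pigc)| = 2.
N(fxov) = {ftvy, rcyy}, |N(fxov)| = 2.
N(cocj) = {rblv, yblg}, |N(cocj)| = 2.
2-regular, N=73; the odd cycle C_{73}.
A has 37 distinct eigenvalues ≈ [2.0, 1.9926, 1.97044, 1.9337, 1.88263, 1.81764, 1.73918, 1.64785, 1.54431, 1.42935, 1.3038, 1.1686, 1.02474, 0.8733, 0.7154, 0.55219, 0.3849, 0.21476, 0.04303, -0.12902, -0.30011, -0.46898, -0.63438, -0.79509, -0.9499, -1.09769, -1.23734, -1.36784, -1.48821, -1.59756, -1.69508, -1.78006, -1.85185, -1.90993, -1.95388, -1.98335, -1.99815].
With N=73: ϑ(G) = 73·(-(-1)*2*cos(pi/73))/(2−(-2*cos(pi/73))) = 73*cos(pi/73)/(cos(pi/73) + 1).
ϑ(G) ≈ 36.48309.
Lovász sandwich 36 ≤ 73*cos(pi/73)/(cos(pi/73) + 1) ≤ 37: both strict.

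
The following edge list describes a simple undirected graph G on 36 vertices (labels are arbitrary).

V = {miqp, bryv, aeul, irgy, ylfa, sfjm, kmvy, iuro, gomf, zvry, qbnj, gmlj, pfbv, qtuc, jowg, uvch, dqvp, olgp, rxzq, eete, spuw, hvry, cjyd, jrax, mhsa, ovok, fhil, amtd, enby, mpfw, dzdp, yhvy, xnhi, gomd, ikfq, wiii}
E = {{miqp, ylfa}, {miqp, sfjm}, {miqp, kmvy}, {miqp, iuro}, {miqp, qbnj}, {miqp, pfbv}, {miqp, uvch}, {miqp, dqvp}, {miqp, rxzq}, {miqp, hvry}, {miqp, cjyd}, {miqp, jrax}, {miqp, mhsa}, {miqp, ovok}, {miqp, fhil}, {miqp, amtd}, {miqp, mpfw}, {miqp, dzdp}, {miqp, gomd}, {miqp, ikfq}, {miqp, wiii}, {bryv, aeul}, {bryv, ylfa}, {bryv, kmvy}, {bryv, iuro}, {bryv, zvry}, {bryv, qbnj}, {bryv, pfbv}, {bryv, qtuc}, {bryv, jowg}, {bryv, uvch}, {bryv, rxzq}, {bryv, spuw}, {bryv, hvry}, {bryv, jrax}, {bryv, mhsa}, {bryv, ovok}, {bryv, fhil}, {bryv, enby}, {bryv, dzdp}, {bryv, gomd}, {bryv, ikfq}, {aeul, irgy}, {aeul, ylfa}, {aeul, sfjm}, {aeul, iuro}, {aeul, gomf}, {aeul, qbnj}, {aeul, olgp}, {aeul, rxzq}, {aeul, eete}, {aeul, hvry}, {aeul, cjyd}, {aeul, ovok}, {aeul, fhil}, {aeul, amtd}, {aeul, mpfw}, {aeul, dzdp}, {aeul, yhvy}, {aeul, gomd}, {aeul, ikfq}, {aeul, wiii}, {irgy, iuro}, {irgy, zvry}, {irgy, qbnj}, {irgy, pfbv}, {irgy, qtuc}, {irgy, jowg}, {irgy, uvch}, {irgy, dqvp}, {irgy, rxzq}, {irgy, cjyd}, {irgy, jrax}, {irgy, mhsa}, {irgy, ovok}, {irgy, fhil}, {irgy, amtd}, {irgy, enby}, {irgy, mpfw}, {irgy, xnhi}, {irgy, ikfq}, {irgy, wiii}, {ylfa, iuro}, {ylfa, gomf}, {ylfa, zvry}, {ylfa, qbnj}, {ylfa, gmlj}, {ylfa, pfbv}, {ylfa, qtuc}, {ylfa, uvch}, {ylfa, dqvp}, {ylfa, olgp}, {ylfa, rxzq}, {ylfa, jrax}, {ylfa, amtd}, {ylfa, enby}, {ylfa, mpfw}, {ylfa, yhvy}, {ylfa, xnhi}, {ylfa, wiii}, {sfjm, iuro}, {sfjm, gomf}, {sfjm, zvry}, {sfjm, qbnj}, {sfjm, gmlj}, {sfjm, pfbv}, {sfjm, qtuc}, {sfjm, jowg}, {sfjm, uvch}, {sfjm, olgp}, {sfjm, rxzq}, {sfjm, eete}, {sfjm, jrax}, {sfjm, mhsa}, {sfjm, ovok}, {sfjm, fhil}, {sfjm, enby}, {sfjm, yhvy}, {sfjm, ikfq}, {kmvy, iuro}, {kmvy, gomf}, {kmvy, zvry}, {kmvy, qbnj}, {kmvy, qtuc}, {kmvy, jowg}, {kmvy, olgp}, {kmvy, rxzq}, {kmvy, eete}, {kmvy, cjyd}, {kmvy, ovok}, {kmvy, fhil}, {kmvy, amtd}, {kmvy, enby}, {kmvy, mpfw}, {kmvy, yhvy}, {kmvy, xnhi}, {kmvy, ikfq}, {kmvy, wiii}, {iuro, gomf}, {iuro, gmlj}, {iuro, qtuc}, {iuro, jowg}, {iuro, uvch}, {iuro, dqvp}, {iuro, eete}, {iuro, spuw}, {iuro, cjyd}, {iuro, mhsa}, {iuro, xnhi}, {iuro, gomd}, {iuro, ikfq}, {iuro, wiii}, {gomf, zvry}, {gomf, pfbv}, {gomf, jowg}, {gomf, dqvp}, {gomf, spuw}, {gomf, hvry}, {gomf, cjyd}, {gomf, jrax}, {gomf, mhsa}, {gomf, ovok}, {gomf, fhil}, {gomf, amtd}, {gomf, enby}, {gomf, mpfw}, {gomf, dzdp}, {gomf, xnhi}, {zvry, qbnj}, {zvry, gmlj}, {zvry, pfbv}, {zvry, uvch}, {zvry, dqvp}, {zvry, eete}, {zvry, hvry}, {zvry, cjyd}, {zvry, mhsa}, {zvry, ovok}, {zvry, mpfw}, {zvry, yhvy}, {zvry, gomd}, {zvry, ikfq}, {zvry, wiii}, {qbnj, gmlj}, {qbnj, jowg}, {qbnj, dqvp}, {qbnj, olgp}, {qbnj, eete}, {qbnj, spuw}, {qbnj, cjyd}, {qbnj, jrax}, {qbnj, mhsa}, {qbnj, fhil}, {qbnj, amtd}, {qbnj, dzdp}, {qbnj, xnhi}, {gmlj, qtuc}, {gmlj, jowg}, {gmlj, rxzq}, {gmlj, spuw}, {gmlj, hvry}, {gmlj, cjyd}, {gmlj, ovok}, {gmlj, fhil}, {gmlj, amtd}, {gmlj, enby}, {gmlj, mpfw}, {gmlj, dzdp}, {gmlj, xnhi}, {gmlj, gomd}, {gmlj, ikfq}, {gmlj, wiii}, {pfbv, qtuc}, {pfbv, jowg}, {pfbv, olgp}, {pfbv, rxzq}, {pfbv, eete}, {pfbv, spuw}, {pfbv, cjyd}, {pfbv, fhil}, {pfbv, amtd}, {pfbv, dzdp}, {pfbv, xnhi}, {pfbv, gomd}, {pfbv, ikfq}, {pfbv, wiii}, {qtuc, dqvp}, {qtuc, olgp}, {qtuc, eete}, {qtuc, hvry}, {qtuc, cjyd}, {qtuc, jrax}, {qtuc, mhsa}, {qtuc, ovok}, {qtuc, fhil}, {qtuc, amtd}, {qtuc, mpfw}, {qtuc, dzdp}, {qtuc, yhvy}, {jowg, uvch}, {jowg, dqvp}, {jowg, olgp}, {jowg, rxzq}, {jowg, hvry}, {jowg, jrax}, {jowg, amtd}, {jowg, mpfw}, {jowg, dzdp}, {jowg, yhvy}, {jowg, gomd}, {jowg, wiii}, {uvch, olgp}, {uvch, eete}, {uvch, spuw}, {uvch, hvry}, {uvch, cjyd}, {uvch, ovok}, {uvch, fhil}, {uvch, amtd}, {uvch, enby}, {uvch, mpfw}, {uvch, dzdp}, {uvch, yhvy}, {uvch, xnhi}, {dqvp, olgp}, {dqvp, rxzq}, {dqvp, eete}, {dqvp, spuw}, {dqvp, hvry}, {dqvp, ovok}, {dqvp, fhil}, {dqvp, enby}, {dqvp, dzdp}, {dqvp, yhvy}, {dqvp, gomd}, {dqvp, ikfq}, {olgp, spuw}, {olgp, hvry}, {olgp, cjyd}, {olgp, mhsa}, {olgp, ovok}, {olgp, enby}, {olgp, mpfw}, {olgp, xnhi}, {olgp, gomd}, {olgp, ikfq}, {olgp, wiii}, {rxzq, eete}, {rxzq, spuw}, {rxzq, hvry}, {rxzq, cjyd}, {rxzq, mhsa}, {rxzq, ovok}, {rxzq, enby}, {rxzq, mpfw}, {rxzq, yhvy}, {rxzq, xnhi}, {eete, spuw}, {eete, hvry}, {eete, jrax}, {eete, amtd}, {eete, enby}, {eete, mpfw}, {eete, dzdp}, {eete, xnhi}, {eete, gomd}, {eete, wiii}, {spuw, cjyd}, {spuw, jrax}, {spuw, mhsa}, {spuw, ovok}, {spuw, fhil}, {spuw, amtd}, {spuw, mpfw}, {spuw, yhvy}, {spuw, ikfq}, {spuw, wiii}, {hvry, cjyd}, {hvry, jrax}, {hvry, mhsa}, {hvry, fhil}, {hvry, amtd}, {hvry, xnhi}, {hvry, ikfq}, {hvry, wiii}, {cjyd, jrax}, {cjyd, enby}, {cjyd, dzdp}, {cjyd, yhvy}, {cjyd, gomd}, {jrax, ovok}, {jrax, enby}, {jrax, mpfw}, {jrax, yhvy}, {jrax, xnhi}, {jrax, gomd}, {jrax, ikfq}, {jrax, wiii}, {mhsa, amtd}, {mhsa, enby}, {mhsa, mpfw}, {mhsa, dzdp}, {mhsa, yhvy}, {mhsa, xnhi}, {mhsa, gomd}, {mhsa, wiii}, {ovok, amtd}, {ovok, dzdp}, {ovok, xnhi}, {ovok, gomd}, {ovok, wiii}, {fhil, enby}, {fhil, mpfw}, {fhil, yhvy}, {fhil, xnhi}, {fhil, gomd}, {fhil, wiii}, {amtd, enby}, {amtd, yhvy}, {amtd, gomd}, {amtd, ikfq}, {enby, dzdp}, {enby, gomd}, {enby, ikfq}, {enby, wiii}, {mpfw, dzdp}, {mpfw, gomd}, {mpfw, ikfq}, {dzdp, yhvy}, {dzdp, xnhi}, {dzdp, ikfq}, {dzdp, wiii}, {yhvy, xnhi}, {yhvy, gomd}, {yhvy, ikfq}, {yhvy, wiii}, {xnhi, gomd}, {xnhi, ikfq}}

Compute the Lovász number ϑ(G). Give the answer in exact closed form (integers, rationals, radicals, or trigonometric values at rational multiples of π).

8

N(ylfa) = {miqp, bryv, aeul, iuro, gomf, zvry, qbnj, gmlj, pfbv, qtuc, uvch, dqvp, olgp, rxzq, jrax, amtd, enby, mpfw, yhvy, xnhi, wiii}, |N(ylfa)| = 21.
deg(uvch) = 21; N(uvch) = {miqp, bryv, irgy, ylfa, sfjm, iuro, zvry, jowg, olgp, eete, spuw, hvry, cjyd, ovok, fhil, amtd, enby, mpfw, dzdp, yhvy, xnhi}.
deg(qtuc) = 21; N(qtuc) = {bryv, irgy, ylfa, sfjm, kmvy, iuro, gmlj, pfbv, dqvp, olgp, eete, hvry, cjyd, jrax, mhsa, ovok, fhil, amtd, mpfw, dzdp, yhvy}.
Vertex jrax has 21 neighbors: miqp, bryv, irgy, ylfa, sfjm, gomf, qbnj, qtuc, jowg, eete, spuw, hvry, cjyd, ovok, enby, mpfw, yhvy, xnhi, gomd, ikfq, wiii.
Every vertex has degree 21 (N=36); Kneser K(9,2) on C(9,2)=36 vertices.
spec(A) ≈ [21.0, 1.0, -6.0] (distinct, 4 d.p.).
With N=36: ϑ(G) = 36·(-1*(-6))/(21−(-6)) = 8.
ϑ(G) ≈ 8.000000000.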